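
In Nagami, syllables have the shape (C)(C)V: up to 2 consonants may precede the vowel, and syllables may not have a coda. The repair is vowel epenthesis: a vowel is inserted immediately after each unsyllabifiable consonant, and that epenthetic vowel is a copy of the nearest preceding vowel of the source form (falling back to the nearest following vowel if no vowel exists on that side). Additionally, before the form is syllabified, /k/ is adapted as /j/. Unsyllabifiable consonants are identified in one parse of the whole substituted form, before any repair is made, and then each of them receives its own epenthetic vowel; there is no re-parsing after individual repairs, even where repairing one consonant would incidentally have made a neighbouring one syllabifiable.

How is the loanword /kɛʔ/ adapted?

Substitution: /k/ → /j/, giving /jɛʔ/.
Syllabifying with onset maximization leaves /ʔ/ stranded (no codas are permitted; onsets may contain at most 2 consonants).
Inserting the epenthetic vowel yields /ʔ/ → /ʔɛ/.

jɛʔɛ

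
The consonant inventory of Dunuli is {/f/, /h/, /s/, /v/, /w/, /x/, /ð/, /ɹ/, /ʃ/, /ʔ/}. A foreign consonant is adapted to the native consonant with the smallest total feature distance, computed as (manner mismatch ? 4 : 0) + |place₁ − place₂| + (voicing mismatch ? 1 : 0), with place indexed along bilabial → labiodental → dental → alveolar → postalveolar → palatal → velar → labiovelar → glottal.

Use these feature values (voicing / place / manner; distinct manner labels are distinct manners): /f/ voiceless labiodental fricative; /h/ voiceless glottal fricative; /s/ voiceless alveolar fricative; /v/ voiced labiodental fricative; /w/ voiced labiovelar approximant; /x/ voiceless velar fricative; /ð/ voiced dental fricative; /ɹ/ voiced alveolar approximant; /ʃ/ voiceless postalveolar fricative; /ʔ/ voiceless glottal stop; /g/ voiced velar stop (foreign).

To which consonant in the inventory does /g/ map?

/ʔ/ is closest: same manner (stop), place distance 2 (velar→glottal), voicing differs (+1); total 3. Next closest is /w/ at distance 5.

ʔ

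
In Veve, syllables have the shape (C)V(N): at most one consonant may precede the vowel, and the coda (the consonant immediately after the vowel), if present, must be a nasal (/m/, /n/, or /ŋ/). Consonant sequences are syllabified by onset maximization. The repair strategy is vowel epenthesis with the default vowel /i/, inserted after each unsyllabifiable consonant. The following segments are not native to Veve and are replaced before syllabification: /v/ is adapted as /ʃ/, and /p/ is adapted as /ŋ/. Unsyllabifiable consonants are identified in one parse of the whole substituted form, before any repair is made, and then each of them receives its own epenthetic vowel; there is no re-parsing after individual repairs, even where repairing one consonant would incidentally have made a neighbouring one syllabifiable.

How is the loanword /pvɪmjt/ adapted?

ŋiʃɪmjiti

Substitution: /p/ → /ŋ/, /v/ → /ʃ/, giving /ŋʃɪmjt/.
Syllabifying with onset maximization leaves /ŋ/, /j/, /t/ stranded (only a nasal (/m/, /n/, or /ŋ/) is licensed in coda position; onsets are limited to one consonant).
Each unlicensed consonant becomes the onset of a new syllable: /ŋ/ → /ŋi/, /j/ → /ji/, /t/ → /ti/.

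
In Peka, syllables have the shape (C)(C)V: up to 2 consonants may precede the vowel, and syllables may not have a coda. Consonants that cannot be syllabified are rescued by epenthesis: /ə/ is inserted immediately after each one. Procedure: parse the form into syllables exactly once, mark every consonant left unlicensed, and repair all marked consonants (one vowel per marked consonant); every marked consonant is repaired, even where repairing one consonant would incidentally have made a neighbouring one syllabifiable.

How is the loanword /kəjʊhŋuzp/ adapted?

The consonants /z/, /p/ cannot be parsed into a legal (C)(C)V syllable (no codas are permitted; onsets may contain at most 2 consonants).
Each unlicensed consonant becomes the onset of a new syllable: /z/ → /zə/, /p/ → /pə/.

kəjʊhŋuzəpə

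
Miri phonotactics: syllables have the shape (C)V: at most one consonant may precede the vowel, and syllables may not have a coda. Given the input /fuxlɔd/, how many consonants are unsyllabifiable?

2

Under (C)V, the unsyllabifiable consonants are /x/, /d/ (no codas are permitted; onsets are limited to one consonant).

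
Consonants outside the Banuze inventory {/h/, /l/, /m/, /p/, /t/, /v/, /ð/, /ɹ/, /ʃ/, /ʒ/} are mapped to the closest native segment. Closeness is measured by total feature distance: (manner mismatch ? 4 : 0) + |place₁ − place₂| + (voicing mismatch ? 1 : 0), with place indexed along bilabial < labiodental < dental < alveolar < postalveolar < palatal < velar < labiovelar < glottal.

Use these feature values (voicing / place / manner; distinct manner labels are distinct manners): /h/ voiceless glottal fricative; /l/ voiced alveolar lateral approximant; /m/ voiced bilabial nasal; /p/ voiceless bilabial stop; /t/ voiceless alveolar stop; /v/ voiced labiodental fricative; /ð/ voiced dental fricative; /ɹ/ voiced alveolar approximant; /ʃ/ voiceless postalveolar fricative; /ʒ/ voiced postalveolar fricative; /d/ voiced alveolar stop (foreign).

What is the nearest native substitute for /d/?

/t/ is closest: same manner (stop), place distance 0 (alveolar→alveolar), voicing differs (+1); total 1. Next closest is /l/ at distance 4.

t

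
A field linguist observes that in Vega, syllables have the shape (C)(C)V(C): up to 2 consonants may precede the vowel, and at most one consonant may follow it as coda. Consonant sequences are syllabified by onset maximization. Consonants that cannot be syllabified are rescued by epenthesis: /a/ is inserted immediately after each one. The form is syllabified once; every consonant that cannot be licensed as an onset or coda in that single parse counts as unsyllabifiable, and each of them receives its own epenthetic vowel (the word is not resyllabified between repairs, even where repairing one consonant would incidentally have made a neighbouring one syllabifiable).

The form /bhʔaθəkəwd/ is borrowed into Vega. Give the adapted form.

bahʔaθəkəwda

Under (C)(C)V(C), the unsyllabifiable consonants are /b/, /d/ (at most one coda consonant is licensed; onsets may contain at most 2 consonants).
Epenthesis after each stranded consonant: /b/ → /ba/, /d/ → /da/.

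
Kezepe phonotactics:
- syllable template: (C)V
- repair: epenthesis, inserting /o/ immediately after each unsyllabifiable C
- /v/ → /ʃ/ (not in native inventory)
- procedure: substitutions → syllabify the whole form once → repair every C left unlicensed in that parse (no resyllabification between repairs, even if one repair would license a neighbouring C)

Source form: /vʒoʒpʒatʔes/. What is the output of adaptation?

Substitution: /v/ → /ʃ/, giving /ʃʒoʒpʒatʔes/.
The consonants /ʃ/, /ʒ/, /p/, /t/, /s/ cannot be parsed into a legal (C)V syllable (no codas are permitted; onsets are limited to one consonant).
Each unlicensed consonant becomes the onset of a new syllable: /ʃ/ → /ʃo/, /ʒ/ → /ʒo/, /p/ → /po/, /t/ → /to/, /s/ → /so/.

ʃoʒoʒopoʒatoʔeso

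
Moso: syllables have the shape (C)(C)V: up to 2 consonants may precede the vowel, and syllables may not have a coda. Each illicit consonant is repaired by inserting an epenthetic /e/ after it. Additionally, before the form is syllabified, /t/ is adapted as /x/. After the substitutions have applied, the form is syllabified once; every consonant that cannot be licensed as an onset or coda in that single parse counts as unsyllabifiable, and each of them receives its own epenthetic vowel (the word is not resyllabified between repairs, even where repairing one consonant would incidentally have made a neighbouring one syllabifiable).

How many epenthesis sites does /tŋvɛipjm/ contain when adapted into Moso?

4

After substitution the input is /xŋvɛipjm/.
The unsyllabifiable consonants are /x/, /p/, /j/, /m/; each receives one epenthetic vowel.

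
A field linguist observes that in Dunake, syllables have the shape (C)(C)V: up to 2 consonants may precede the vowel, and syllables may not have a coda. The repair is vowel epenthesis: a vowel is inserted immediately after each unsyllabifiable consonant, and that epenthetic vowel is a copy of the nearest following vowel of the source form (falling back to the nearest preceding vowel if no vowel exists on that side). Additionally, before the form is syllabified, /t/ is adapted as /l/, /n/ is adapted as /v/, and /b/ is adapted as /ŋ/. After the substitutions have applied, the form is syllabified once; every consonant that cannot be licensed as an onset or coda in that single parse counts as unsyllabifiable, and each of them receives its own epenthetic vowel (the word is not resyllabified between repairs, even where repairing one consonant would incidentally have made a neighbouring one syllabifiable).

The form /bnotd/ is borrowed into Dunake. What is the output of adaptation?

Substitution: /b/ → /ŋ/, /n/ → /v/, /t/ → /l/, giving /ŋvold/.
Syllabifying with onset maximization leaves /l/, /d/ stranded (no codas are permitted; onsets may contain at most 2 consonants).
Epenthesis after each stranded consonant: /l/ → /lo/, /d/ → /do/.

ŋvolodo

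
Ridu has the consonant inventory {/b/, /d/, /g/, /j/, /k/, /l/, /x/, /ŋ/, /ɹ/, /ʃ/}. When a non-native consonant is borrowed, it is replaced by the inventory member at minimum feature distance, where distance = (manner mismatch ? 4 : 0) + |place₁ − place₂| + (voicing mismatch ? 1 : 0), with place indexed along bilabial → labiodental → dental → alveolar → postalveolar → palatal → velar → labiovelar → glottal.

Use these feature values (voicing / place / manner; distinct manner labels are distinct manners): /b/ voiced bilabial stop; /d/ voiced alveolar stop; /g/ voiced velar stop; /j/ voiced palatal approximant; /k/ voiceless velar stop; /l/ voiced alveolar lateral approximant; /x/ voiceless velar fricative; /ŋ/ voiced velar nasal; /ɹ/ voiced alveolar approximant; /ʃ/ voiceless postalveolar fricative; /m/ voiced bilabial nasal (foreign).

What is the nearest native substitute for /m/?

b

/b/ is closest: manner differs (nasal→stop, +4), place distance 0 (bilabial→bilabial), same voicing; total 4. Next closest is /ŋ/ at distance 6.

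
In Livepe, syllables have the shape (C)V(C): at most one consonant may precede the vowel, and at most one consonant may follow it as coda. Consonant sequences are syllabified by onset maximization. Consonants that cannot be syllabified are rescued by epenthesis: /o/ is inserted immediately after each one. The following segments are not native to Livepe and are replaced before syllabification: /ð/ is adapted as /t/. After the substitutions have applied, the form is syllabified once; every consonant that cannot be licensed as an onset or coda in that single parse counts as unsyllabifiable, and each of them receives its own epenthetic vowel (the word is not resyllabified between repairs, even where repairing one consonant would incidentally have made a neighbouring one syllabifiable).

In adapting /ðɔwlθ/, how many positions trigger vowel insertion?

After substitution the input is /tɔwlθ/.
The unsyllabifiable consonants are /l/, /θ/; each receives one epenthetic vowel.

2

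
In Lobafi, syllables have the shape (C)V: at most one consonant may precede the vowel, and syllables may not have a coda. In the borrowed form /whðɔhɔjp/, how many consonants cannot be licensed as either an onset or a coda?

4

Under (C)V, the unsyllabifiable consonants are /w/, /h/, /j/, /p/ (no codas are permitted; onsets are limited to one consonant).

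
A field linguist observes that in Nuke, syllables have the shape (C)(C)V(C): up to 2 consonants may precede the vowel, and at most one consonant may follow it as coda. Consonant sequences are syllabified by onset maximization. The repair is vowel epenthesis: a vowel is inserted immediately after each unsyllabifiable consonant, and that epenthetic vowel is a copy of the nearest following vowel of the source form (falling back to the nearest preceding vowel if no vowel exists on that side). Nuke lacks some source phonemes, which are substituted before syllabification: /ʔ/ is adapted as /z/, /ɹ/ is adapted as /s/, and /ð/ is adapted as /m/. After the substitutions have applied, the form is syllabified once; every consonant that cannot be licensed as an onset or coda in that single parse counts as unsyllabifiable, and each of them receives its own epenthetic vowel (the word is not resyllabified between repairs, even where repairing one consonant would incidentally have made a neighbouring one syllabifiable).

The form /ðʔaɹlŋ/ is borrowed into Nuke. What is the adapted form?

mzaslaŋa

Substitution: /ð/ → /m/, /ʔ/ → /z/, /ɹ/ → /s/, giving /mzaslŋ/.
Syllabifying with onset maximization leaves /l/, /ŋ/ stranded (at most one coda consonant is licensed; onsets may contain at most 2 consonants).
Epenthesis after each stranded consonant: /l/ → /la/, /ŋ/ → /ŋa/.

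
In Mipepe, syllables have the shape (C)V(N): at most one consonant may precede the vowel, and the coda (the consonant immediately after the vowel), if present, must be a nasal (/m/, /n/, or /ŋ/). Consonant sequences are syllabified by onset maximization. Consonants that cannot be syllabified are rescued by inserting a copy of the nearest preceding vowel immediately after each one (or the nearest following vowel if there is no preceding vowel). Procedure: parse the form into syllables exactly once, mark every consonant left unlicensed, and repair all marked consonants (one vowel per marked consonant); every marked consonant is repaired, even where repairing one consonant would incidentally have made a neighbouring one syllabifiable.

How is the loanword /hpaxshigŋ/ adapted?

hapaxasahigiŋi

Syllabifying with onset maximization leaves /h/, /x/, /s/, /g/, /ŋ/ stranded (only a nasal (/m/, /n/, or /ŋ/) is licensed in coda position; onsets are limited to one consonant).
Inserting the epenthetic vowel yields /h/ → /ha/, /x/ → /xa/, /s/ → /sa/, /g/ → /gi/, /ŋ/ → /ŋi/.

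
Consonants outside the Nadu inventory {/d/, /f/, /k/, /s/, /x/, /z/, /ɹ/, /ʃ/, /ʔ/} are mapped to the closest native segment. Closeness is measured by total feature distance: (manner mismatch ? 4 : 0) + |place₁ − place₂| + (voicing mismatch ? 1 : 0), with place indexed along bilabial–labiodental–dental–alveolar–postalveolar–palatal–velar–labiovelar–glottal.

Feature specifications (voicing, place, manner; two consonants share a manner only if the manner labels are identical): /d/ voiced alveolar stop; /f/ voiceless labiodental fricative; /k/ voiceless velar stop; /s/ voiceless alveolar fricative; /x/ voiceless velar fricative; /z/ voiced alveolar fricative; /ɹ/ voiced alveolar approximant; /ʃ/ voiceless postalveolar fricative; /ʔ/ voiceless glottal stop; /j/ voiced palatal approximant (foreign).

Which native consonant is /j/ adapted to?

/ɹ/ is closest: same manner (approximant), place distance 2 (palatal→alveolar), same voicing; total 2. Next closest is /d/ at distance 6.

ɹ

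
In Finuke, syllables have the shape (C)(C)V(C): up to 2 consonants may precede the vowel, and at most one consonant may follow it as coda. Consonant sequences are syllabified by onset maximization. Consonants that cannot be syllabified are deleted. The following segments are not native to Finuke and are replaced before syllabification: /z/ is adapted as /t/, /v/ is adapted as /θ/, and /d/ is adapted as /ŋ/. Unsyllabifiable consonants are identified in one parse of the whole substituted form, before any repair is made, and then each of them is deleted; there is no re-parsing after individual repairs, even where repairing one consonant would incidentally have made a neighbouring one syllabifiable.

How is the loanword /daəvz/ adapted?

ŋaəθ

Substitution: /d/ → /ŋ/, /v/ → /θ/, /z/ → /t/, giving /ŋaəθt/.
Syllabifying with onset maximization leaves /t/ stranded (at most one coda consonant is licensed; onsets may contain at most 2 consonants).
Deletion applies to /t/.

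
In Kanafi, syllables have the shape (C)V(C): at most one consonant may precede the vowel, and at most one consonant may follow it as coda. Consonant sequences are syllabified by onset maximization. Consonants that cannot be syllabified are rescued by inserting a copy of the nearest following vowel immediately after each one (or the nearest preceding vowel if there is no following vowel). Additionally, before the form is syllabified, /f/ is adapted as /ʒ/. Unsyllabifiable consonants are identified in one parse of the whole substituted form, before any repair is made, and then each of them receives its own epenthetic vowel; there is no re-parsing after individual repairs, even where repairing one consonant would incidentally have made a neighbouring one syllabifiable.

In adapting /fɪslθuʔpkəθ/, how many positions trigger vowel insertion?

2

After substitution the input is /ʒɪslθuʔpkəθ/.
The unsyllabifiable consonants are /l/, /p/; each receives one epenthetic vowel.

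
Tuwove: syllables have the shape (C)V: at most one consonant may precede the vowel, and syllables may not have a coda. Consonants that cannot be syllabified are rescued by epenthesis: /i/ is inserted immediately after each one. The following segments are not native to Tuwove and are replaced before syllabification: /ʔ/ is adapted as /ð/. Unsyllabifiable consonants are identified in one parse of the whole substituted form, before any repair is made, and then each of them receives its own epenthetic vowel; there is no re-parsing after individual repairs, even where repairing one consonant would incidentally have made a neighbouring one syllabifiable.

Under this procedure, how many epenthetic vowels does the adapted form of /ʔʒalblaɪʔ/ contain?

After substitution the input is /ðʒalblaɪð/.
The unsyllabifiable consonants are /ð/, /l/, /b/, /ð/; each receives one epenthetic vowel.

4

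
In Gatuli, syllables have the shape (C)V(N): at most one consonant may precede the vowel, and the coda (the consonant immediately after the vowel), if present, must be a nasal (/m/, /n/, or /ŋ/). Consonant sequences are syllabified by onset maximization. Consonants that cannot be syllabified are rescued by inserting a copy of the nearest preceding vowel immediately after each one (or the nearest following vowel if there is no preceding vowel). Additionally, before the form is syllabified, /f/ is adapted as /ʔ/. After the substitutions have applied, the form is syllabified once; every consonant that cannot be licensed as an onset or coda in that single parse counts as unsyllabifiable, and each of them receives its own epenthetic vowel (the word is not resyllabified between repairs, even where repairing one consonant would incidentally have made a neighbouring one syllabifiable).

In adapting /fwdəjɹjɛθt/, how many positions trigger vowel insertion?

6

After substitution the input is /ʔwdəjɹjɛθt/.
The unsyllabifiable consonants are /ʔ/, /w/, /j/, /ɹ/, /θ/, /t/; each receives one epenthetic vowel.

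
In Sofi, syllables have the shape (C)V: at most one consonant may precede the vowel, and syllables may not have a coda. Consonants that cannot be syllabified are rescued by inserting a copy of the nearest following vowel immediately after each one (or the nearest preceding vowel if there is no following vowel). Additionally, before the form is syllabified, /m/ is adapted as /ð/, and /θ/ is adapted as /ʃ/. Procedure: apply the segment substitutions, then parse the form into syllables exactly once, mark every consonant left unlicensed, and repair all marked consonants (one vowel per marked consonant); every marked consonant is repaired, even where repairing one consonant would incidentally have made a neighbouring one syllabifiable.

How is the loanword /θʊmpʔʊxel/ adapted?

ʃʊðʊpʊʔʊxele

Substitution: /θ/ → /ʃ/, /m/ → /ð/, giving /ʃʊðpʔʊxel/.
The consonants /ð/, /p/, /l/ cannot be parsed into a legal (C)V syllable (no codas are permitted; onsets are limited to one consonant).
Each unlicensed consonant becomes the onset of a new syllable: /ð/ → /ðʊ/, /p/ → /pʊ/, /l/ → /le/.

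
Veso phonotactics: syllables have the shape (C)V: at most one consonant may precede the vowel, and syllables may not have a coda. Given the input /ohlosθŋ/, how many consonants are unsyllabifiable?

The consonants /h/, /s/, /θ/, /ŋ/ cannot be parsed into a legal (C)V syllable (no codas are permitted; onsets are limited to one consonant).

4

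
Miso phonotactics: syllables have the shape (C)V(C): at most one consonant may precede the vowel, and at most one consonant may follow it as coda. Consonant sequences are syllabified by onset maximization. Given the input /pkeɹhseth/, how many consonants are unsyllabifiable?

3

Syllabifying with onset maximization leaves /p/, /h/, /h/ stranded (at most one coda consonant is licensed; onsets are limited to one consonant).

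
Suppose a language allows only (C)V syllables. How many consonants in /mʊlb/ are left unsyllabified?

2

The consonants /l/, /b/ cannot be parsed into a legal (C)V syllable (no codas are permitted; onsets are limited to one consonant).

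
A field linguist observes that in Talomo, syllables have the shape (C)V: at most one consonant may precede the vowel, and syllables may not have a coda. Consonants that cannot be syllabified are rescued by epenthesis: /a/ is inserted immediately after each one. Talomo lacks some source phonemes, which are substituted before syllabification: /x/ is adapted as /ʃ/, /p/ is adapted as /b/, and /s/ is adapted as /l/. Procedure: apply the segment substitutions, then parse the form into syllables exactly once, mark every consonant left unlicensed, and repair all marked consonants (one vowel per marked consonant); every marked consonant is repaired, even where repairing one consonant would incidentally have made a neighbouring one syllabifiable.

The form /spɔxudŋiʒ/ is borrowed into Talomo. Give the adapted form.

labɔʃudaŋiʒa

Substitution: /s/ → /l/, /p/ → /b/, /x/ → /ʃ/, giving /lbɔʃudŋiʒ/.
The consonants /l/, /d/, /ʒ/ cannot be parsed into a legal (C)V syllable (no codas are permitted; onsets are limited to one consonant).
Each unlicensed consonant becomes the onset of a new syllable: /l/ → /la/, /d/ → /da/, /ʒ/ → /ʒa/.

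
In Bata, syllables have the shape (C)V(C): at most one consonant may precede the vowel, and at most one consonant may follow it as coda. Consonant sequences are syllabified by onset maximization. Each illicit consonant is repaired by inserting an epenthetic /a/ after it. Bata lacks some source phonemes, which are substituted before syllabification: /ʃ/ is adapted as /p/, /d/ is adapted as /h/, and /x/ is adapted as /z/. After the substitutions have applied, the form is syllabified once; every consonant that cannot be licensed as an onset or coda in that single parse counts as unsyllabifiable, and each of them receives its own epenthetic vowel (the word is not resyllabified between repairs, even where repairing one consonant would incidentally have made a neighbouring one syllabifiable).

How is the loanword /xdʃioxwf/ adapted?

zahapiozwafa

Substitution: /x/ → /z/, /d/ → /h/, /ʃ/ → /p/, giving /zhpiozwf/.
Syllabifying with onset maximization leaves /z/, /h/, /w/, /f/ stranded (at most one coda consonant is licensed; onsets are limited to one consonant).
Each unlicensed consonant becomes the onset of a new syllable: /z/ → /za/, /h/ → /ha/, /w/ → /wa/, /f/ → /fa/.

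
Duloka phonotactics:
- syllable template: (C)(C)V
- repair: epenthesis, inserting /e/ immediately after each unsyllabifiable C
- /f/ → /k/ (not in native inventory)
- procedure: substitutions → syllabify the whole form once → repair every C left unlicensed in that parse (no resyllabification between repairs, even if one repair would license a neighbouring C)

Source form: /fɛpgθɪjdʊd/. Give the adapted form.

Substitution: /f/ → /k/, giving /kɛpgθɪjdʊd/.
Under (C)(C)V, the unsyllabifiable consonants are /p/, /d/ (no codas are permitted; onsets may contain at most 2 consonants).
Inserting the epenthetic vowel yields /p/ → /pe/, /d/ → /de/.

kɛpegθɪjdʊde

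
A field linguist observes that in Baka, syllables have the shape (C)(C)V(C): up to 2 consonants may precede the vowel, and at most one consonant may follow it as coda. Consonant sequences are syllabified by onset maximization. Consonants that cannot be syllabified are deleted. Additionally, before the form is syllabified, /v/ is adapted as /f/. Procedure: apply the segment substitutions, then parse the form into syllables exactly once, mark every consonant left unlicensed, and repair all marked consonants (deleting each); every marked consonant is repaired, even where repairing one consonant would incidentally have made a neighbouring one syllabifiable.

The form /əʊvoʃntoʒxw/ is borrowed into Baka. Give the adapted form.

əʊfoʃntoʒ

Substitution: /v/ → /f/, giving /əʊfoʃntoʒxw/.
Under (C)(C)V(C), the unsyllabifiable consonants are /x/, /w/ (at most one coda consonant is licensed; onsets may contain at most 2 consonants).
Each unlicensed consonant is deleted: /x/, /w/.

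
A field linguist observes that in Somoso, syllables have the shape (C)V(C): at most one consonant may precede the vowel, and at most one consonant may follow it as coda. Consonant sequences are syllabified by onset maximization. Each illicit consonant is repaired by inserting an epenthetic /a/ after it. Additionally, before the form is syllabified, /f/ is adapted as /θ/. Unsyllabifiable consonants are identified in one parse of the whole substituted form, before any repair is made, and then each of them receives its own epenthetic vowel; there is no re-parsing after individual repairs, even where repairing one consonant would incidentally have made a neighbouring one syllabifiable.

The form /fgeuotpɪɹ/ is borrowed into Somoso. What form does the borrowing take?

Substitution: /f/ → /θ/, giving /θgeuotpɪɹ/.
Syllabifying with onset maximization leaves /θ/ stranded (at most one coda consonant is licensed; onsets are limited to one consonant).
Inserting the epenthetic vowel yields /θ/ → /θa/.

θageuotpɪɹ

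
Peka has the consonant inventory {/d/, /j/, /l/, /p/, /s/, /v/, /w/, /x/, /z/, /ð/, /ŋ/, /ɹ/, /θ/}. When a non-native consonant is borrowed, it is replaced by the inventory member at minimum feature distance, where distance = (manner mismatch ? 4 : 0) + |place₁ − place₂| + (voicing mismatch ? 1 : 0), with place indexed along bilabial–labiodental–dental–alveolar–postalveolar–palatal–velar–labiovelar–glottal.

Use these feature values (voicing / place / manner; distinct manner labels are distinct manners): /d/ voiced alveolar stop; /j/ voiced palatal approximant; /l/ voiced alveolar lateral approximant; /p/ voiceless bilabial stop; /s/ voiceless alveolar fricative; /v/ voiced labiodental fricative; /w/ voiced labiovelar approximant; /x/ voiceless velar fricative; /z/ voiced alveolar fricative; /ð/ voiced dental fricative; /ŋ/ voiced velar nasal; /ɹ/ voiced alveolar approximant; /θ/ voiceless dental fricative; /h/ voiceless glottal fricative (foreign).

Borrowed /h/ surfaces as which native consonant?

/x/ is closest: same manner (fricative), place distance 2 (glottal→velar), same voicing; total 2. Next closest is /s/ at distance 5.

x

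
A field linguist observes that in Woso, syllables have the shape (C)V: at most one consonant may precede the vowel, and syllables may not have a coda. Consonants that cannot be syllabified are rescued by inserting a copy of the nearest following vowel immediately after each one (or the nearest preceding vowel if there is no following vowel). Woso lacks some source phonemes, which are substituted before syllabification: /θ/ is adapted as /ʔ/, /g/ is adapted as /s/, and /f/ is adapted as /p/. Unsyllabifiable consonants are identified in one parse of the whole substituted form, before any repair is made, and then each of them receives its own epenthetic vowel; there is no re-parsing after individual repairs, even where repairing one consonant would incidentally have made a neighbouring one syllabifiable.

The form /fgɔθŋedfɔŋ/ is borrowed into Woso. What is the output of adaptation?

Substitution: /f/ → /p/, /g/ → /s/, /θ/ → /ʔ/, giving /psɔʔŋedpɔŋ/.
Syllabifying with onset maximization leaves /p/, /ʔ/, /d/, /ŋ/ stranded (no codas are permitted; onsets are limited to one consonant).
Each unlicensed consonant becomes the onset of a new syllable: /p/ → /pɔ/, /ʔ/ → /ʔe/, /d/ → /dɔ/, /ŋ/ → /ŋɔ/.

pɔsɔʔeŋedɔpɔŋɔ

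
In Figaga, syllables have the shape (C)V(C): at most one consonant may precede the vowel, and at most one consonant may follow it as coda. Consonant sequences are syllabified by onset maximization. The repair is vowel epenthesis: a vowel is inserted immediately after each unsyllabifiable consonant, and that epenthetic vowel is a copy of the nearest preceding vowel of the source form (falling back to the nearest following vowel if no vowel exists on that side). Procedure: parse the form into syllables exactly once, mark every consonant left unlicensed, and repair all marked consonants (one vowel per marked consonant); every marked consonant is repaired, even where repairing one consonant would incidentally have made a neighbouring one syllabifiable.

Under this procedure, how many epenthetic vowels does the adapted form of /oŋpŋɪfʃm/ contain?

3

The unsyllabifiable consonants are /p/, /ʃ/, /m/; each receives one epenthetic vowel.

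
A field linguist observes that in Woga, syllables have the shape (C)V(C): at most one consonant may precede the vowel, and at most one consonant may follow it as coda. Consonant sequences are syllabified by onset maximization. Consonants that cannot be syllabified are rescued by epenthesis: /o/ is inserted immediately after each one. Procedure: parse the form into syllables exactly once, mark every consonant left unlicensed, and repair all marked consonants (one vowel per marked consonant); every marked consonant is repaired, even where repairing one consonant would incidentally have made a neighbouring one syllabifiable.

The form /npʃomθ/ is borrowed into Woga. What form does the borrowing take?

The consonants /n/, /p/, /θ/ cannot be parsed into a legal (C)V(C) syllable (at most one coda consonant is licensed; onsets are limited to one consonant).
Each unlicensed consonant becomes the onset of a new syllable: /n/ → /no/, /p/ → /po/, /θ/ → /θo/.

nopoʃomθo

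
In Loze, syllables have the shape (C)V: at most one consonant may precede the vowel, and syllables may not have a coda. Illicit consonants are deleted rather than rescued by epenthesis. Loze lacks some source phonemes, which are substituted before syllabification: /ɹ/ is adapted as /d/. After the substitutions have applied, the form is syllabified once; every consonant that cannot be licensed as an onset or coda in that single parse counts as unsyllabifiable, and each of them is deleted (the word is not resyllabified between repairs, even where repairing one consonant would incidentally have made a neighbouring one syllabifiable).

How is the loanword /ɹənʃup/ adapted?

Substitution: /ɹ/ → /d/, giving /dənʃup/.
Under (C)V, the unsyllabifiable consonants are /n/, /p/ (no codas are permitted; onsets are limited to one consonant).
Each unlicensed consonant is deleted: /n/, /p/.

dəʃu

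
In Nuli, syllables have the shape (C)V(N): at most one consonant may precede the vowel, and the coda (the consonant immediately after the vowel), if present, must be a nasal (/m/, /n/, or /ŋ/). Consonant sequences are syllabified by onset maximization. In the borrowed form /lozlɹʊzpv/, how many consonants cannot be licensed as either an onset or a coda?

5

Under (C)V(N), the unsyllabifiable consonants are /z/, /l/, /z/, /p/, /v/ (only a nasal (/m/, /n/, or /ŋ/) is licensed in coda position; onsets are limited to one consonant).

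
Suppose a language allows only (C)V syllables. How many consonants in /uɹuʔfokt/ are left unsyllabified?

The consonants /ʔ/, /k/, /t/ cannot be parsed into a legal (C)V syllable (no codas are permitted; onsets are limited to one consonant).

3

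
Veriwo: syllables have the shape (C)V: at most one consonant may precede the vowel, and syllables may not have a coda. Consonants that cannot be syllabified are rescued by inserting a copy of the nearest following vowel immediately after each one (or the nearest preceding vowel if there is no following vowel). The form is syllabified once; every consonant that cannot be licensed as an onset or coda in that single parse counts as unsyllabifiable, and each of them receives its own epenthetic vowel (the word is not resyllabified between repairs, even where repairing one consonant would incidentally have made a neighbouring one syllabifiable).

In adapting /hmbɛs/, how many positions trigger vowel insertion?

3

The unsyllabifiable consonants are /h/, /m/, /s/; each receives one epenthetic vowel.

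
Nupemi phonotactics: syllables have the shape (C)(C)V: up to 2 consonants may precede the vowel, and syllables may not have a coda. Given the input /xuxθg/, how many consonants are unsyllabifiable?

3

Under (C)(C)V, the unsyllabifiable consonants are /x/, /θ/, /g/ (no codas are permitted; onsets may contain at most 2 consonants).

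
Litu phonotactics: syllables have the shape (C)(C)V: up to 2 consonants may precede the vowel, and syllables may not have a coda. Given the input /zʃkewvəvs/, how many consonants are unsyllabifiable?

Under (C)(C)V, the unsyllabifiable consonants are /z/, /v/, /s/ (no codas are permitted; onsets may contain at most 2 consonants).

3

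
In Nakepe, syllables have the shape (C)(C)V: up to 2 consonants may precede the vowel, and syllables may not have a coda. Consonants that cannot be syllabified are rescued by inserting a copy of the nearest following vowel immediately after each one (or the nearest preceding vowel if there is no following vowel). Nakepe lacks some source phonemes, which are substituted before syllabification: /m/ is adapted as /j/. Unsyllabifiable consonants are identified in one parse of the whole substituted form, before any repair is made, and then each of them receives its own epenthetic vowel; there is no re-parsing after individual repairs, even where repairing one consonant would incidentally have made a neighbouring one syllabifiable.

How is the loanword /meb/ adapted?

jebe

Substitution: /m/ → /j/, giving /jeb/.
Syllabifying with onset maximization leaves /b/ stranded (no codas are permitted; onsets may contain at most 2 consonants).
Inserting the epenthetic vowel yields /b/ → /be/.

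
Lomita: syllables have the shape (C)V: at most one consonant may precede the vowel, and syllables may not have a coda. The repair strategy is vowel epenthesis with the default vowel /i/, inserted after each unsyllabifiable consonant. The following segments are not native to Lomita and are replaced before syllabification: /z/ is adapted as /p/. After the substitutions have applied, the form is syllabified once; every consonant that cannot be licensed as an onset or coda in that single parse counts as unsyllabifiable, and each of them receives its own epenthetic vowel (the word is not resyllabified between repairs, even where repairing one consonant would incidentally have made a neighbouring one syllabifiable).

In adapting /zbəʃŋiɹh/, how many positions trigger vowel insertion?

After substitution the input is /pbəʃŋiɹh/.
The unsyllabifiable consonants are /p/, /ʃ/, /ɹ/, /h/; each receives one epenthetic vowel.

4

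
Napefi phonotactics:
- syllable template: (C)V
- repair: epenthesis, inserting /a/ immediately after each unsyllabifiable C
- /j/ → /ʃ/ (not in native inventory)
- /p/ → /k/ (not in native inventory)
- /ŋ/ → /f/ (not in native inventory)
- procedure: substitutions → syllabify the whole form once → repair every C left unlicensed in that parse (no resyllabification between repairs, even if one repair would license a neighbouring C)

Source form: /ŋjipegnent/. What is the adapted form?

Substitution: /ŋ/ → /f/, /j/ → /ʃ/, /p/ → /k/, giving /fʃikegnent/.
The consonants /f/, /g/, /n/, /t/ cannot be parsed into a legal (C)V syllable (no codas are permitted; onsets are limited to one consonant).
Inserting the epenthetic vowel yields /f/ → /fa/, /g/ → /ga/, /n/ → /na/, /t/ → /ta/.

faʃikeganenata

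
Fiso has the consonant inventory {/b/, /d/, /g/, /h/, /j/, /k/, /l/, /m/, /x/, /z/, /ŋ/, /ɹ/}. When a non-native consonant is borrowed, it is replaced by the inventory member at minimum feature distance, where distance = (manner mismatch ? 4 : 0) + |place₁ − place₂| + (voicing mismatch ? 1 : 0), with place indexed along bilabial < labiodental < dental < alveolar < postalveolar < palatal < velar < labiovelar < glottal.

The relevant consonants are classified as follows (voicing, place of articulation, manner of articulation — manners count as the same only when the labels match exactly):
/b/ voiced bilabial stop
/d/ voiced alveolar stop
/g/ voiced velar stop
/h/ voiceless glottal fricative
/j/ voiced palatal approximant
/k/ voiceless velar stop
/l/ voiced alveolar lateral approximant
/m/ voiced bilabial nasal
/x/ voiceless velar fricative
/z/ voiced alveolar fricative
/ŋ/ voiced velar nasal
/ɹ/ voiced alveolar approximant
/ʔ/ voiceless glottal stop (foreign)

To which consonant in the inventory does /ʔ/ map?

k

/k/ is closest: same manner (stop), place distance 2 (glottal→velar), same voicing; total 2. Next closest is /g/ at distance 3.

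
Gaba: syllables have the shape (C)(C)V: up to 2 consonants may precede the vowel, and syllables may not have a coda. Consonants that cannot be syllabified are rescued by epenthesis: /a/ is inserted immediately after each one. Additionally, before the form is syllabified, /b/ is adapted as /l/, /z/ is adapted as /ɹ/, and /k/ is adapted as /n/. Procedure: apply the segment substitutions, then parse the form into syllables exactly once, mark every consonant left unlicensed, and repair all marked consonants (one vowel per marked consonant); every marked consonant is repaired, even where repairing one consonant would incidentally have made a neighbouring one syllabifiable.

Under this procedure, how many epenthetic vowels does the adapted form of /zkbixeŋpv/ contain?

4

After substitution the input is /ɹnlixeŋpv/.
The unsyllabifiable consonants are /ɹ/, /ŋ/, /p/, /v/; each receives one epenthetic vowel.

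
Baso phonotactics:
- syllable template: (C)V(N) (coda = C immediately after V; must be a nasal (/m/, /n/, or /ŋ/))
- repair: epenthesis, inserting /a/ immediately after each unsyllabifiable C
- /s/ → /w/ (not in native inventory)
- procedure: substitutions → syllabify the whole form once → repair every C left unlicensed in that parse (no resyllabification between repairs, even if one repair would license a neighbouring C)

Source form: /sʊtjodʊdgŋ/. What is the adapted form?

Substitution: /s/ → /w/, giving /wʊtjodʊdgŋ/.
The consonants /t/, /d/, /g/, /ŋ/ cannot be parsed into a legal (C)V(N) syllable (only a nasal (/m/, /n/, or /ŋ/) is licensed in coda position; onsets are limited to one consonant).
Each unlicensed consonant becomes the onset of a new syllable: /t/ → /ta/, /d/ → /da/, /g/ → /ga/, /ŋ/ → /ŋa/.

wʊtajodʊdagaŋa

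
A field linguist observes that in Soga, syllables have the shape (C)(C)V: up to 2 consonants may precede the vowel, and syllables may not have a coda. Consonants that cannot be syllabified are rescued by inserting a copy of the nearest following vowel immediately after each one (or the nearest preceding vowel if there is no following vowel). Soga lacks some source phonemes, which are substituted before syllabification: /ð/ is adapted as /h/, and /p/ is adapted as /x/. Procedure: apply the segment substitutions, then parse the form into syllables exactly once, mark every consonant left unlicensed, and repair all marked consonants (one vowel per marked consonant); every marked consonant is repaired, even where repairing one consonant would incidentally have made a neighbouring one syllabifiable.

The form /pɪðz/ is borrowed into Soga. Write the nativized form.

Substitution: /p/ → /x/, /ð/ → /h/, giving /xɪhz/.
Under (C)(C)V, the unsyllabifiable consonants are /h/, /z/ (no codas are permitted; onsets may contain at most 2 consonants).
Epenthesis after each stranded consonant: /h/ → /hɪ/, /z/ → /zɪ/.

xɪhɪzɪ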